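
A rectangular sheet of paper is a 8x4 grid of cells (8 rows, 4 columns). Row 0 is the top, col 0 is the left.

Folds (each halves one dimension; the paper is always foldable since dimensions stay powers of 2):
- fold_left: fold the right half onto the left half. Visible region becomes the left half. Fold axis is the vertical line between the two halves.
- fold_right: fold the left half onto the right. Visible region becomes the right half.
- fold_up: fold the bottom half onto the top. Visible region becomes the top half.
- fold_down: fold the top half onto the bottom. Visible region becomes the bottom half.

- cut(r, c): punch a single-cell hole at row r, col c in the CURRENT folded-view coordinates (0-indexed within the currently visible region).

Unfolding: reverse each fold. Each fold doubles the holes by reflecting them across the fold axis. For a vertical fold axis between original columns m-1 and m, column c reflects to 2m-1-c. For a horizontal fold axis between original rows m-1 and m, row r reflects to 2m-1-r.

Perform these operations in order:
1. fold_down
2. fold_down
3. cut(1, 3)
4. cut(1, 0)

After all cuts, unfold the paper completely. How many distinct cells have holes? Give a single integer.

Answer: 8

Derivation:
Op 1 fold_down: fold axis h@4; visible region now rows[4,8) x cols[0,4) = 4x4
Op 2 fold_down: fold axis h@6; visible region now rows[6,8) x cols[0,4) = 2x4
Op 3 cut(1, 3): punch at orig (7,3); cuts so far [(7, 3)]; region rows[6,8) x cols[0,4) = 2x4
Op 4 cut(1, 0): punch at orig (7,0); cuts so far [(7, 0), (7, 3)]; region rows[6,8) x cols[0,4) = 2x4
Unfold 1 (reflect across h@6): 4 holes -> [(4, 0), (4, 3), (7, 0), (7, 3)]
Unfold 2 (reflect across h@4): 8 holes -> [(0, 0), (0, 3), (3, 0), (3, 3), (4, 0), (4, 3), (7, 0), (7, 3)]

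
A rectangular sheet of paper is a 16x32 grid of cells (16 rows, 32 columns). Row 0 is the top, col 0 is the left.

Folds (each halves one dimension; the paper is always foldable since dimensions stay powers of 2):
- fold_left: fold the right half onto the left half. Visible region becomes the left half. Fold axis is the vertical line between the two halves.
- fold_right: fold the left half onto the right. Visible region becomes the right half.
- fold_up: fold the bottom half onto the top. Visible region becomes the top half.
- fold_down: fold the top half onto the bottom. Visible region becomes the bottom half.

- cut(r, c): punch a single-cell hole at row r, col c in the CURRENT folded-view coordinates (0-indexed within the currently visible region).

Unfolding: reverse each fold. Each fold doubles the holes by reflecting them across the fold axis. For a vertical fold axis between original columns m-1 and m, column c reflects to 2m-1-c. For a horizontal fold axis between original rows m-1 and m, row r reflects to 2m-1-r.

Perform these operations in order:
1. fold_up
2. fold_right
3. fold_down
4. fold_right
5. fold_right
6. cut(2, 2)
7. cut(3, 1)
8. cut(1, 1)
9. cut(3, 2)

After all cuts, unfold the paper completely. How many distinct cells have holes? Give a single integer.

Op 1 fold_up: fold axis h@8; visible region now rows[0,8) x cols[0,32) = 8x32
Op 2 fold_right: fold axis v@16; visible region now rows[0,8) x cols[16,32) = 8x16
Op 3 fold_down: fold axis h@4; visible region now rows[4,8) x cols[16,32) = 4x16
Op 4 fold_right: fold axis v@24; visible region now rows[4,8) x cols[24,32) = 4x8
Op 5 fold_right: fold axis v@28; visible region now rows[4,8) x cols[28,32) = 4x4
Op 6 cut(2, 2): punch at orig (6,30); cuts so far [(6, 30)]; region rows[4,8) x cols[28,32) = 4x4
Op 7 cut(3, 1): punch at orig (7,29); cuts so far [(6, 30), (7, 29)]; region rows[4,8) x cols[28,32) = 4x4
Op 8 cut(1, 1): punch at orig (5,29); cuts so far [(5, 29), (6, 30), (7, 29)]; region rows[4,8) x cols[28,32) = 4x4
Op 9 cut(3, 2): punch at orig (7,30); cuts so far [(5, 29), (6, 30), (7, 29), (7, 30)]; region rows[4,8) x cols[28,32) = 4x4
Unfold 1 (reflect across v@28): 8 holes -> [(5, 26), (5, 29), (6, 25), (6, 30), (7, 25), (7, 26), (7, 29), (7, 30)]
Unfold 2 (reflect across v@24): 16 holes -> [(5, 18), (5, 21), (5, 26), (5, 29), (6, 17), (6, 22), (6, 25), (6, 30), (7, 17), (7, 18), (7, 21), (7, 22), (7, 25), (7, 26), (7, 29), (7, 30)]
Unfold 3 (reflect across h@4): 32 holes -> [(0, 17), (0, 18), (0, 21), (0, 22), (0, 25), (0, 26), (0, 29), (0, 30), (1, 17), (1, 22), (1, 25), (1, 30), (2, 18), (2, 21), (2, 26), (2, 29), (5, 18), (5, 21), (5, 26), (5, 29), (6, 17), (6, 22), (6, 25), (6, 30), (7, 17), (7, 18), (7, 21), (7, 22), (7, 25), (7, 26), (7, 29), (7, 30)]
Unfold 4 (reflect across v@16): 64 holes -> [(0, 1), (0, 2), (0, 5), (0, 6), (0, 9), (0, 10), (0, 13), (0, 14), (0, 17), (0, 18), (0, 21), (0, 22), (0, 25), (0, 26), (0, 29), (0, 30), (1, 1), (1, 6), (1, 9), (1, 14), (1, 17), (1, 22), (1, 25), (1, 30), (2, 2), (2, 5), (2, 10), (2, 13), (2, 18), (2, 21), (2, 26), (2, 29), (5, 2), (5, 5), (5, 10), (5, 13), (5, 18), (5, 21), (5, 26), (5, 29), (6, 1), (6, 6), (6, 9), (6, 14), (6, 17), (6, 22), (6, 25), (6, 30), (7, 1), (7, 2), (7, 5), (7, 6), (7, 9), (7, 10), (7, 13), (7, 14), (7, 17), (7, 18), (7, 21), (7, 22), (7, 25), (7, 26), (7, 29), (7, 30)]
Unfold 5 (reflect across h@8): 128 holes -> [(0, 1), (0, 2), (0, 5), (0, 6), (0, 9), (0, 10), (0, 13), (0, 14), (0, 17), (0, 18), (0, 21), (0, 22), (0, 25), (0, 26), (0, 29), (0, 30), (1, 1), (1, 6), (1, 9), (1, 14), (1, 17), (1, 22), (1, 25), (1, 30), (2, 2), (2, 5), (2, 10), (2, 13), (2, 18), (2, 21), (2, 26), (2, 29), (5, 2), (5, 5), (5, 10), (5, 13), (5, 18), (5, 21), (5, 26), (5, 29), (6, 1), (6, 6), (6, 9), (6, 14), (6, 17), (6, 22), (6, 25), (6, 30), (7, 1), (7, 2), (7, 5), (7, 6), (7, 9), (7, 10), (7, 13), (7, 14), (7, 17), (7, 18), (7, 21), (7, 22), (7, 25), (7, 26), (7, 29), (7, 30), (8, 1), (8, 2), (8, 5), (8, 6), (8, 9), (8, 10), (8, 13), (8, 14), (8, 17), (8, 18), (8, 21), (8, 22), (8, 25), (8, 26), (8, 29), (8, 30), (9, 1), (9, 6), (9, 9), (9, 14), (9, 17), (9, 22), (9, 25), (9, 30), (10, 2), (10, 5), (10, 10), (10, 13), (10, 18), (10, 21), (10, 26), (10, 29), (13, 2), (13, 5), (13, 10), (13, 13), (13, 18), (13, 21), (13, 26), (13, 29), (14, 1), (14, 6), (14, 9), (14, 14), (14, 17), (14, 22), (14, 25), (14, 30), (15, 1), (15, 2), (15, 5), (15, 6), (15, 9), (15, 10), (15, 13), (15, 14), (15, 17), (15, 18), (15, 21), (15, 22), (15, 25), (15, 26), (15, 29), (15, 30)]

Answer: 128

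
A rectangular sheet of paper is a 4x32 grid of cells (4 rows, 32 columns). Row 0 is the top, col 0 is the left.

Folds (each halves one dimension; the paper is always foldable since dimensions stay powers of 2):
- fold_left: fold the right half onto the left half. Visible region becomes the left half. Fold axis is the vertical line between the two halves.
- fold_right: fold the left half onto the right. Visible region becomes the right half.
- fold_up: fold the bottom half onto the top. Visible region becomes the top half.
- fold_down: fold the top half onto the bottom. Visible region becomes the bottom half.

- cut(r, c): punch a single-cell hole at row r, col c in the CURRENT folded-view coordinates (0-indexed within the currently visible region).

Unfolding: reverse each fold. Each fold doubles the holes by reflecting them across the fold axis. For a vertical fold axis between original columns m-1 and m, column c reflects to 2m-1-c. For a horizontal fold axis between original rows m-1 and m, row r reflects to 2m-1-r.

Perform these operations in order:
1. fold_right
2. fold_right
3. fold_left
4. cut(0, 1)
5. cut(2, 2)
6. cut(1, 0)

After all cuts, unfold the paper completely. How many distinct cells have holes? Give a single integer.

Answer: 24

Derivation:
Op 1 fold_right: fold axis v@16; visible region now rows[0,4) x cols[16,32) = 4x16
Op 2 fold_right: fold axis v@24; visible region now rows[0,4) x cols[24,32) = 4x8
Op 3 fold_left: fold axis v@28; visible region now rows[0,4) x cols[24,28) = 4x4
Op 4 cut(0, 1): punch at orig (0,25); cuts so far [(0, 25)]; region rows[0,4) x cols[24,28) = 4x4
Op 5 cut(2, 2): punch at orig (2,26); cuts so far [(0, 25), (2, 26)]; region rows[0,4) x cols[24,28) = 4x4
Op 6 cut(1, 0): punch at orig (1,24); cuts so far [(0, 25), (1, 24), (2, 26)]; region rows[0,4) x cols[24,28) = 4x4
Unfold 1 (reflect across v@28): 6 holes -> [(0, 25), (0, 30), (1, 24), (1, 31), (2, 26), (2, 29)]
Unfold 2 (reflect across v@24): 12 holes -> [(0, 17), (0, 22), (0, 25), (0, 30), (1, 16), (1, 23), (1, 24), (1, 31), (2, 18), (2, 21), (2, 26), (2, 29)]
Unfold 3 (reflect across v@16): 24 holes -> [(0, 1), (0, 6), (0, 9), (0, 14), (0, 17), (0, 22), (0, 25), (0, 30), (1, 0), (1, 7), (1, 8), (1, 15), (1, 16), (1, 23), (1, 24), (1, 31), (2, 2), (2, 5), (2, 10), (2, 13), (2, 18), (2, 21), (2, 26), (2, 29)]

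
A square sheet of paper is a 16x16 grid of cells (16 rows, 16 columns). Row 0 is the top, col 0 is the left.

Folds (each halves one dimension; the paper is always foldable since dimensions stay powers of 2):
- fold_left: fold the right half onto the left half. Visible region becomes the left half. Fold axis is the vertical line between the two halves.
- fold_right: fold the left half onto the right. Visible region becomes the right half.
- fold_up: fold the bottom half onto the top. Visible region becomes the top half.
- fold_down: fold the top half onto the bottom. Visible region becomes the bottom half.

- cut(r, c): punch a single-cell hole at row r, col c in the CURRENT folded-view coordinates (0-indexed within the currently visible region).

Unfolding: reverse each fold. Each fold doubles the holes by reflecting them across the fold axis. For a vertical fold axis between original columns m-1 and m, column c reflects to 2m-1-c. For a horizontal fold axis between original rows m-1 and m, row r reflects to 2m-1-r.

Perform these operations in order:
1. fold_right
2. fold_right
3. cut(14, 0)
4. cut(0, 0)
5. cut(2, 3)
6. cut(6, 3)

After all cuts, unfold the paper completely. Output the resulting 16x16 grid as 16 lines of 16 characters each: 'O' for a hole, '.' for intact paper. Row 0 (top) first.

Answer: ...OO......OO...
................
O......OO......O
................
................
................
O......OO......O
................
................
................
................
................
................
................
...OO......OO...
................

Derivation:
Op 1 fold_right: fold axis v@8; visible region now rows[0,16) x cols[8,16) = 16x8
Op 2 fold_right: fold axis v@12; visible region now rows[0,16) x cols[12,16) = 16x4
Op 3 cut(14, 0): punch at orig (14,12); cuts so far [(14, 12)]; region rows[0,16) x cols[12,16) = 16x4
Op 4 cut(0, 0): punch at orig (0,12); cuts so far [(0, 12), (14, 12)]; region rows[0,16) x cols[12,16) = 16x4
Op 5 cut(2, 3): punch at orig (2,15); cuts so far [(0, 12), (2, 15), (14, 12)]; region rows[0,16) x cols[12,16) = 16x4
Op 6 cut(6, 3): punch at orig (6,15); cuts so far [(0, 12), (2, 15), (6, 15), (14, 12)]; region rows[0,16) x cols[12,16) = 16x4
Unfold 1 (reflect across v@12): 8 holes -> [(0, 11), (0, 12), (2, 8), (2, 15), (6, 8), (6, 15), (14, 11), (14, 12)]
Unfold 2 (reflect across v@8): 16 holes -> [(0, 3), (0, 4), (0, 11), (0, 12), (2, 0), (2, 7), (2, 8), (2, 15), (6, 0), (6, 7), (6, 8), (6, 15), (14, 3), (14, 4), (14, 11), (14, 12)]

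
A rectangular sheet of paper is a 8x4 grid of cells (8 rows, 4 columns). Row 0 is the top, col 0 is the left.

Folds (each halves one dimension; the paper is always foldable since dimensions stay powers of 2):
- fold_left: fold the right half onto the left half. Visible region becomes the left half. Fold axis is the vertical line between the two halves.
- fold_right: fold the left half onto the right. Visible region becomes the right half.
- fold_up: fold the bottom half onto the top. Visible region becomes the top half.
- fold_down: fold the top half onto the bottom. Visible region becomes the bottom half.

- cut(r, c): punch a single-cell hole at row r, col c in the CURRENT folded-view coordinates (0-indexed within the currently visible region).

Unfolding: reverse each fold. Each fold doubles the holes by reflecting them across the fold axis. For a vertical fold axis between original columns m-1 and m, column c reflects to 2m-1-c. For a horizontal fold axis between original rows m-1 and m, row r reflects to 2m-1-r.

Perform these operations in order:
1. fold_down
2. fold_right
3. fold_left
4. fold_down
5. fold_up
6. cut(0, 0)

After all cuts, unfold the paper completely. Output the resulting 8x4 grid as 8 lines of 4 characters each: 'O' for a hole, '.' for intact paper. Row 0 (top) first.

Answer: OOOO
OOOO
OOOO
OOOO
OOOO
OOOO
OOOO
OOOO

Derivation:
Op 1 fold_down: fold axis h@4; visible region now rows[4,8) x cols[0,4) = 4x4
Op 2 fold_right: fold axis v@2; visible region now rows[4,8) x cols[2,4) = 4x2
Op 3 fold_left: fold axis v@3; visible region now rows[4,8) x cols[2,3) = 4x1
Op 4 fold_down: fold axis h@6; visible region now rows[6,8) x cols[2,3) = 2x1
Op 5 fold_up: fold axis h@7; visible region now rows[6,7) x cols[2,3) = 1x1
Op 6 cut(0, 0): punch at orig (6,2); cuts so far [(6, 2)]; region rows[6,7) x cols[2,3) = 1x1
Unfold 1 (reflect across h@7): 2 holes -> [(6, 2), (7, 2)]
Unfold 2 (reflect across h@6): 4 holes -> [(4, 2), (5, 2), (6, 2), (7, 2)]
Unfold 3 (reflect across v@3): 8 holes -> [(4, 2), (4, 3), (5, 2), (5, 3), (6, 2), (6, 3), (7, 2), (7, 3)]
Unfold 4 (reflect across v@2): 16 holes -> [(4, 0), (4, 1), (4, 2), (4, 3), (5, 0), (5, 1), (5, 2), (5, 3), (6, 0), (6, 1), (6, 2), (6, 3), (7, 0), (7, 1), (7, 2), (7, 3)]
Unfold 5 (reflect across h@4): 32 holes -> [(0, 0), (0, 1), (0, 2), (0, 3), (1, 0), (1, 1), (1, 2), (1, 3), (2, 0), (2, 1), (2, 2), (2, 3), (3, 0), (3, 1), (3, 2), (3, 3), (4, 0), (4, 1), (4, 2), (4, 3), (5, 0), (5, 1), (5, 2), (5, 3), (6, 0), (6, 1), (6, 2), (6, 3), (7, 0), (7, 1), (7, 2), (7, 3)]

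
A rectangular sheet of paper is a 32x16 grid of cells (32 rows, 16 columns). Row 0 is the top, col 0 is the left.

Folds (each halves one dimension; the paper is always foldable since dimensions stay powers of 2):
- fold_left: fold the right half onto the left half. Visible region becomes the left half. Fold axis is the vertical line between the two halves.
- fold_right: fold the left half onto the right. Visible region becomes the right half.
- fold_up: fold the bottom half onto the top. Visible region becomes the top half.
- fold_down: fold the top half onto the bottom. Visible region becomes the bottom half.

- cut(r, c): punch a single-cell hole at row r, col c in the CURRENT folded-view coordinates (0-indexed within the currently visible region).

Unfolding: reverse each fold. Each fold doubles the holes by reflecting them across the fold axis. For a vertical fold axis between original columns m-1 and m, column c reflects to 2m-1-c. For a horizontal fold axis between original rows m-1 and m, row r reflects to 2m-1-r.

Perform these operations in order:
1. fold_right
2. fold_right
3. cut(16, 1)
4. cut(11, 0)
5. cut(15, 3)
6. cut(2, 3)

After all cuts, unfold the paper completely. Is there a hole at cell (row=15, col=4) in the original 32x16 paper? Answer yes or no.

Op 1 fold_right: fold axis v@8; visible region now rows[0,32) x cols[8,16) = 32x8
Op 2 fold_right: fold axis v@12; visible region now rows[0,32) x cols[12,16) = 32x4
Op 3 cut(16, 1): punch at orig (16,13); cuts so far [(16, 13)]; region rows[0,32) x cols[12,16) = 32x4
Op 4 cut(11, 0): punch at orig (11,12); cuts so far [(11, 12), (16, 13)]; region rows[0,32) x cols[12,16) = 32x4
Op 5 cut(15, 3): punch at orig (15,15); cuts so far [(11, 12), (15, 15), (16, 13)]; region rows[0,32) x cols[12,16) = 32x4
Op 6 cut(2, 3): punch at orig (2,15); cuts so far [(2, 15), (11, 12), (15, 15), (16, 13)]; region rows[0,32) x cols[12,16) = 32x4
Unfold 1 (reflect across v@12): 8 holes -> [(2, 8), (2, 15), (11, 11), (11, 12), (15, 8), (15, 15), (16, 10), (16, 13)]
Unfold 2 (reflect across v@8): 16 holes -> [(2, 0), (2, 7), (2, 8), (2, 15), (11, 3), (11, 4), (11, 11), (11, 12), (15, 0), (15, 7), (15, 8), (15, 15), (16, 2), (16, 5), (16, 10), (16, 13)]
Holes: [(2, 0), (2, 7), (2, 8), (2, 15), (11, 3), (11, 4), (11, 11), (11, 12), (15, 0), (15, 7), (15, 8), (15, 15), (16, 2), (16, 5), (16, 10), (16, 13)]

Answer: no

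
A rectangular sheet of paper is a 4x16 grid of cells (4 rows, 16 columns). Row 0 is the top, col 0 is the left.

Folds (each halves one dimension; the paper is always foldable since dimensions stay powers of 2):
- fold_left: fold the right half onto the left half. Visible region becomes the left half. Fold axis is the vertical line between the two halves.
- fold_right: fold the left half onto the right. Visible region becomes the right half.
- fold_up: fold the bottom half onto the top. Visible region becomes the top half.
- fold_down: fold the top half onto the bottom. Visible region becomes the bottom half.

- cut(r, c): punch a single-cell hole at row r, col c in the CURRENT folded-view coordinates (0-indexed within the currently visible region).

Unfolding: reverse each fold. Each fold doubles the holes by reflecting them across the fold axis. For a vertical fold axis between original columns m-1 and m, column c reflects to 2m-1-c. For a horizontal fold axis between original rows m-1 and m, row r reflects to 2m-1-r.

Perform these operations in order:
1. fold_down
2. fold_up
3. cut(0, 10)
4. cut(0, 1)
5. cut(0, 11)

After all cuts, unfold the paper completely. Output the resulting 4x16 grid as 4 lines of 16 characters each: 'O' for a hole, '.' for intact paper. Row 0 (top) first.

Op 1 fold_down: fold axis h@2; visible region now rows[2,4) x cols[0,16) = 2x16
Op 2 fold_up: fold axis h@3; visible region now rows[2,3) x cols[0,16) = 1x16
Op 3 cut(0, 10): punch at orig (2,10); cuts so far [(2, 10)]; region rows[2,3) x cols[0,16) = 1x16
Op 4 cut(0, 1): punch at orig (2,1); cuts so far [(2, 1), (2, 10)]; region rows[2,3) x cols[0,16) = 1x16
Op 5 cut(0, 11): punch at orig (2,11); cuts so far [(2, 1), (2, 10), (2, 11)]; region rows[2,3) x cols[0,16) = 1x16
Unfold 1 (reflect across h@3): 6 holes -> [(2, 1), (2, 10), (2, 11), (3, 1), (3, 10), (3, 11)]
Unfold 2 (reflect across h@2): 12 holes -> [(0, 1), (0, 10), (0, 11), (1, 1), (1, 10), (1, 11), (2, 1), (2, 10), (2, 11), (3, 1), (3, 10), (3, 11)]

Answer: .O........OO....
.O........OO....
.O........OO....
.O........OO....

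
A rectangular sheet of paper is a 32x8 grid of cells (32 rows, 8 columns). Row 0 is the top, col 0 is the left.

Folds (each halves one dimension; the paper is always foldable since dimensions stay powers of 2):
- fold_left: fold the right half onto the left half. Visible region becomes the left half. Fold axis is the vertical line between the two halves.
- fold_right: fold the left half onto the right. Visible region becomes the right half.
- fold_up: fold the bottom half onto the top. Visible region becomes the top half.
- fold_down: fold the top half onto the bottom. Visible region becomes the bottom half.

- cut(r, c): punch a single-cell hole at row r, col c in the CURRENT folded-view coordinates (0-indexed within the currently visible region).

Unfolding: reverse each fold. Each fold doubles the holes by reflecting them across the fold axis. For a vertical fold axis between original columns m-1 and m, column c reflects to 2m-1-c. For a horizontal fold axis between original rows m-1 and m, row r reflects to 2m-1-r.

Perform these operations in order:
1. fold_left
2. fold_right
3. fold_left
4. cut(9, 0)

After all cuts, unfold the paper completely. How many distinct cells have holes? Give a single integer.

Op 1 fold_left: fold axis v@4; visible region now rows[0,32) x cols[0,4) = 32x4
Op 2 fold_right: fold axis v@2; visible region now rows[0,32) x cols[2,4) = 32x2
Op 3 fold_left: fold axis v@3; visible region now rows[0,32) x cols[2,3) = 32x1
Op 4 cut(9, 0): punch at orig (9,2); cuts so far [(9, 2)]; region rows[0,32) x cols[2,3) = 32x1
Unfold 1 (reflect across v@3): 2 holes -> [(9, 2), (9, 3)]
Unfold 2 (reflect across v@2): 4 holes -> [(9, 0), (9, 1), (9, 2), (9, 3)]
Unfold 3 (reflect across v@4): 8 holes -> [(9, 0), (9, 1), (9, 2), (9, 3), (9, 4), (9, 5), (9, 6), (9, 7)]

Answer: 8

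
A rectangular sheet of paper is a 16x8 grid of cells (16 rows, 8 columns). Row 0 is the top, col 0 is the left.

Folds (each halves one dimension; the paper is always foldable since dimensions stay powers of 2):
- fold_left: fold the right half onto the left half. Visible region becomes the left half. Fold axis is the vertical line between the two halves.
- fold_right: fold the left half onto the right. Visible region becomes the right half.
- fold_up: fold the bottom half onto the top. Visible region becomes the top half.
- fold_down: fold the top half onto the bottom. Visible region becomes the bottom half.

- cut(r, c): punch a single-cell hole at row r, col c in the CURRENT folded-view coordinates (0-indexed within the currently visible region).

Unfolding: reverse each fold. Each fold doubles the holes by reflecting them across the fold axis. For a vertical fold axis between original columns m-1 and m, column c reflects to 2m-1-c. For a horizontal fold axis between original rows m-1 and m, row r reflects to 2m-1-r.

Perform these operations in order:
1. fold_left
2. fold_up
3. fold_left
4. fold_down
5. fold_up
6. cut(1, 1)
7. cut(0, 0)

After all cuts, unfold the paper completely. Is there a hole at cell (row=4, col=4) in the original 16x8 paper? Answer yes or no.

Answer: yes

Derivation:
Op 1 fold_left: fold axis v@4; visible region now rows[0,16) x cols[0,4) = 16x4
Op 2 fold_up: fold axis h@8; visible region now rows[0,8) x cols[0,4) = 8x4
Op 3 fold_left: fold axis v@2; visible region now rows[0,8) x cols[0,2) = 8x2
Op 4 fold_down: fold axis h@4; visible region now rows[4,8) x cols[0,2) = 4x2
Op 5 fold_up: fold axis h@6; visible region now rows[4,6) x cols[0,2) = 2x2
Op 6 cut(1, 1): punch at orig (5,1); cuts so far [(5, 1)]; region rows[4,6) x cols[0,2) = 2x2
Op 7 cut(0, 0): punch at orig (4,0); cuts so far [(4, 0), (5, 1)]; region rows[4,6) x cols[0,2) = 2x2
Unfold 1 (reflect across h@6): 4 holes -> [(4, 0), (5, 1), (6, 1), (7, 0)]
Unfold 2 (reflect across h@4): 8 holes -> [(0, 0), (1, 1), (2, 1), (3, 0), (4, 0), (5, 1), (6, 1), (7, 0)]
Unfold 3 (reflect across v@2): 16 holes -> [(0, 0), (0, 3), (1, 1), (1, 2), (2, 1), (2, 2), (3, 0), (3, 3), (4, 0), (4, 3), (5, 1), (5, 2), (6, 1), (6, 2), (7, 0), (7, 3)]
Unfold 4 (reflect across h@8): 32 holes -> [(0, 0), (0, 3), (1, 1), (1, 2), (2, 1), (2, 2), (3, 0), (3, 3), (4, 0), (4, 3), (5, 1), (5, 2), (6, 1), (6, 2), (7, 0), (7, 3), (8, 0), (8, 3), (9, 1), (9, 2), (10, 1), (10, 2), (11, 0), (11, 3), (12, 0), (12, 3), (13, 1), (13, 2), (14, 1), (14, 2), (15, 0), (15, 3)]
Unfold 5 (reflect across v@4): 64 holes -> [(0, 0), (0, 3), (0, 4), (0, 7), (1, 1), (1, 2), (1, 5), (1, 6), (2, 1), (2, 2), (2, 5), (2, 6), (3, 0), (3, 3), (3, 4), (3, 7), (4, 0), (4, 3), (4, 4), (4, 7), (5, 1), (5, 2), (5, 5), (5, 6), (6, 1), (6, 2), (6, 5), (6, 6), (7, 0), (7, 3), (7, 4), (7, 7), (8, 0), (8, 3), (8, 4), (8, 7), (9, 1), (9, 2), (9, 5), (9, 6), (10, 1), (10, 2), (10, 5), (10, 6), (11, 0), (11, 3), (11, 4), (11, 7), (12, 0), (12, 3), (12, 4), (12, 7), (13, 1), (13, 2), (13, 5), (13, 6), (14, 1), (14, 2), (14, 5), (14, 6), (15, 0), (15, 3), (15, 4), (15, 7)]
Holes: [(0, 0), (0, 3), (0, 4), (0, 7), (1, 1), (1, 2), (1, 5), (1, 6), (2, 1), (2, 2), (2, 5), (2, 6), (3, 0), (3, 3), (3, 4), (3, 7), (4, 0), (4, 3), (4, 4), (4, 7), (5, 1), (5, 2), (5, 5), (5, 6), (6, 1), (6, 2), (6, 5), (6, 6), (7, 0), (7, 3), (7, 4), (7, 7), (8, 0), (8, 3), (8, 4), (8, 7), (9, 1), (9, 2), (9, 5), (9, 6), (10, 1), (10, 2), (10, 5), (10, 6), (11, 0), (11, 3), (11, 4), (11, 7), (12, 0), (12, 3), (12, 4), (12, 7), (13, 1), (13, 2), (13, 5), (13, 6), (14, 1), (14, 2), (14, 5), (14, 6), (15, 0), (15, 3), (15, 4), (15, 7)]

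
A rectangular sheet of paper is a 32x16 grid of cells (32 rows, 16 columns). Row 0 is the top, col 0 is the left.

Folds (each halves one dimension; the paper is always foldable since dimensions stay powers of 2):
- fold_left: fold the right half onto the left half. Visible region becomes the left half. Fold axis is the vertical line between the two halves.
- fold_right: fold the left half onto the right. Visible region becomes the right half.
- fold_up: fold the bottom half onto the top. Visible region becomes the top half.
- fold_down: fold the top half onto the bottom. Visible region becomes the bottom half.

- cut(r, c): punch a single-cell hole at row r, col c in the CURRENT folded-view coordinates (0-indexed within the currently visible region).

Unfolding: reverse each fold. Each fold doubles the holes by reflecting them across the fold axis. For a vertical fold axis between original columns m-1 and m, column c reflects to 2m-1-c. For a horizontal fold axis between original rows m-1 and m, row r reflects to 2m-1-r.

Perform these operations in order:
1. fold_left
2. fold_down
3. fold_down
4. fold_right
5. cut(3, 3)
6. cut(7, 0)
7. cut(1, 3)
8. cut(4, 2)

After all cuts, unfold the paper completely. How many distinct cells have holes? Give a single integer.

Answer: 64

Derivation:
Op 1 fold_left: fold axis v@8; visible region now rows[0,32) x cols[0,8) = 32x8
Op 2 fold_down: fold axis h@16; visible region now rows[16,32) x cols[0,8) = 16x8
Op 3 fold_down: fold axis h@24; visible region now rows[24,32) x cols[0,8) = 8x8
Op 4 fold_right: fold axis v@4; visible region now rows[24,32) x cols[4,8) = 8x4
Op 5 cut(3, 3): punch at orig (27,7); cuts so far [(27, 7)]; region rows[24,32) x cols[4,8) = 8x4
Op 6 cut(7, 0): punch at orig (31,4); cuts so far [(27, 7), (31, 4)]; region rows[24,32) x cols[4,8) = 8x4
Op 7 cut(1, 3): punch at orig (25,7); cuts so far [(25, 7), (27, 7), (31, 4)]; region rows[24,32) x cols[4,8) = 8x4
Op 8 cut(4, 2): punch at orig (28,6); cuts so far [(25, 7), (27, 7), (28, 6), (31, 4)]; region rows[24,32) x cols[4,8) = 8x4
Unfold 1 (reflect across v@4): 8 holes -> [(25, 0), (25, 7), (27, 0), (27, 7), (28, 1), (28, 6), (31, 3), (31, 4)]
Unfold 2 (reflect across h@24): 16 holes -> [(16, 3), (16, 4), (19, 1), (19, 6), (20, 0), (20, 7), (22, 0), (22, 7), (25, 0), (25, 7), (27, 0), (27, 7), (28, 1), (28, 6), (31, 3), (31, 4)]
Unfold 3 (reflect across h@16): 32 holes -> [(0, 3), (0, 4), (3, 1), (3, 6), (4, 0), (4, 7), (6, 0), (6, 7), (9, 0), (9, 7), (11, 0), (11, 7), (12, 1), (12, 6), (15, 3), (15, 4), (16, 3), (16, 4), (19, 1), (19, 6), (20, 0), (20, 7), (22, 0), (22, 7), (25, 0), (25, 7), (27, 0), (27, 7), (28, 1), (28, 6), (31, 3), (31, 4)]
Unfold 4 (reflect across v@8): 64 holes -> [(0, 3), (0, 4), (0, 11), (0, 12), (3, 1), (3, 6), (3, 9), (3, 14), (4, 0), (4, 7), (4, 8), (4, 15), (6, 0), (6, 7), (6, 8), (6, 15), (9, 0), (9, 7), (9, 8), (9, 15), (11, 0), (11, 7), (11, 8), (11, 15), (12, 1), (12, 6), (12, 9), (12, 14), (15, 3), (15, 4), (15, 11), (15, 12), (16, 3), (16, 4), (16, 11), (16, 12), (19, 1), (19, 6), (19, 9), (19, 14), (20, 0), (20, 7), (20, 8), (20, 15), (22, 0), (22, 7), (22, 8), (22, 15), (25, 0), (25, 7), (25, 8), (25, 15), (27, 0), (27, 7), (27, 8), (27, 15), (28, 1), (28, 6), (28, 9), (28, 14), (31, 3), (31, 4), (31, 11), (31, 12)]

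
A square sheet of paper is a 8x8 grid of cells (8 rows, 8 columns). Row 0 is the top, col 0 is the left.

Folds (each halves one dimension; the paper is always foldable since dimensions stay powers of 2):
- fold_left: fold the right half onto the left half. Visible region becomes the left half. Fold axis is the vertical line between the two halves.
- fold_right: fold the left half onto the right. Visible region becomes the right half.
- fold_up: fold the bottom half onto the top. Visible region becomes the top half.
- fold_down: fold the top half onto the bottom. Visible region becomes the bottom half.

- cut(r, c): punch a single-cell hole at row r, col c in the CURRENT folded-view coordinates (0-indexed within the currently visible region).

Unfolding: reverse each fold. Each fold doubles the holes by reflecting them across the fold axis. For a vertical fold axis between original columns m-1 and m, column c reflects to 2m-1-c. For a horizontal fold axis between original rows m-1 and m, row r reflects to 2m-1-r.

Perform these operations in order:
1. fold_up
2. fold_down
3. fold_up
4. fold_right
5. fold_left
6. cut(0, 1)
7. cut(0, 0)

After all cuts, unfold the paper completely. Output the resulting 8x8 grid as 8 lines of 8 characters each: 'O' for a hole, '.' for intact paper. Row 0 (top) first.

Answer: OOOOOOOO
OOOOOOOO
OOOOOOOO
OOOOOOOO
OOOOOOOO
OOOOOOOO
OOOOOOOO
OOOOOOOO

Derivation:
Op 1 fold_up: fold axis h@4; visible region now rows[0,4) x cols[0,8) = 4x8
Op 2 fold_down: fold axis h@2; visible region now rows[2,4) x cols[0,8) = 2x8
Op 3 fold_up: fold axis h@3; visible region now rows[2,3) x cols[0,8) = 1x8
Op 4 fold_right: fold axis v@4; visible region now rows[2,3) x cols[4,8) = 1x4
Op 5 fold_left: fold axis v@6; visible region now rows[2,3) x cols[4,6) = 1x2
Op 6 cut(0, 1): punch at orig (2,5); cuts so far [(2, 5)]; region rows[2,3) x cols[4,6) = 1x2
Op 7 cut(0, 0): punch at orig (2,4); cuts so far [(2, 4), (2, 5)]; region rows[2,3) x cols[4,6) = 1x2
Unfold 1 (reflect across v@6): 4 holes -> [(2, 4), (2, 5), (2, 6), (2, 7)]
Unfold 2 (reflect across v@4): 8 holes -> [(2, 0), (2, 1), (2, 2), (2, 3), (2, 4), (2, 5), (2, 6), (2, 7)]
Unfold 3 (reflect across h@3): 16 holes -> [(2, 0), (2, 1), (2, 2), (2, 3), (2, 4), (2, 5), (2, 6), (2, 7), (3, 0), (3, 1), (3, 2), (3, 3), (3, 4), (3, 5), (3, 6), (3, 7)]
Unfold 4 (reflect across h@2): 32 holes -> [(0, 0), (0, 1), (0, 2), (0, 3), (0, 4), (0, 5), (0, 6), (0, 7), (1, 0), (1, 1), (1, 2), (1, 3), (1, 4), (1, 5), (1, 6), (1, 7), (2, 0), (2, 1), (2, 2), (2, 3), (2, 4), (2, 5), (2, 6), (2, 7), (3, 0), (3, 1), (3, 2), (3, 3), (3, 4), (3, 5), (3, 6), (3, 7)]
Unfold 5 (reflect across h@4): 64 holes -> [(0, 0), (0, 1), (0, 2), (0, 3), (0, 4), (0, 5), (0, 6), (0, 7), (1, 0), (1, 1), (1, 2), (1, 3), (1, 4), (1, 5), (1, 6), (1, 7), (2, 0), (2, 1), (2, 2), (2, 3), (2, 4), (2, 5), (2, 6), (2, 7), (3, 0), (3, 1), (3, 2), (3, 3), (3, 4), (3, 5), (3, 6), (3, 7), (4, 0), (4, 1), (4, 2), (4, 3), (4, 4), (4, 5), (4, 6), (4, 7), (5, 0), (5, 1), (5, 2), (5, 3), (5, 4), (5, 5), (5, 6), (5, 7), (6, 0), (6, 1), (6, 2), (6, 3), (6, 4), (6, 5), (6, 6), (6, 7), (7, 0), (7, 1), (7, 2), (7, 3), (7, 4), (7, 5), (7, 6), (7, 7)]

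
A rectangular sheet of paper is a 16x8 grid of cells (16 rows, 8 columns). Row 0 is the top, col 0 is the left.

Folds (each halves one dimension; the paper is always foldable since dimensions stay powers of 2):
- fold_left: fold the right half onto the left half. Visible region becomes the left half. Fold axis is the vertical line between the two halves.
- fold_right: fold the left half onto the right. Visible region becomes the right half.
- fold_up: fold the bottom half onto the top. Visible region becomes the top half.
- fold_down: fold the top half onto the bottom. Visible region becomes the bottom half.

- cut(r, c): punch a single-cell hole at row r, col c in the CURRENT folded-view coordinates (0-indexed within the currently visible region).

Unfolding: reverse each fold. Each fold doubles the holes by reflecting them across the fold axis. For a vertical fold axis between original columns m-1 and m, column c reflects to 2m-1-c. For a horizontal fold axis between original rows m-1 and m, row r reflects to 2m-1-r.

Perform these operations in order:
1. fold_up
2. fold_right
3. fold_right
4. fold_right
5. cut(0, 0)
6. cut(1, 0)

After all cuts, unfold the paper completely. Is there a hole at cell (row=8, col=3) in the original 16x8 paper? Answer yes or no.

Answer: no

Derivation:
Op 1 fold_up: fold axis h@8; visible region now rows[0,8) x cols[0,8) = 8x8
Op 2 fold_right: fold axis v@4; visible region now rows[0,8) x cols[4,8) = 8x4
Op 3 fold_right: fold axis v@6; visible region now rows[0,8) x cols[6,8) = 8x2
Op 4 fold_right: fold axis v@7; visible region now rows[0,8) x cols[7,8) = 8x1
Op 5 cut(0, 0): punch at orig (0,7); cuts so far [(0, 7)]; region rows[0,8) x cols[7,8) = 8x1
Op 6 cut(1, 0): punch at orig (1,7); cuts so far [(0, 7), (1, 7)]; region rows[0,8) x cols[7,8) = 8x1
Unfold 1 (reflect across v@7): 4 holes -> [(0, 6), (0, 7), (1, 6), (1, 7)]
Unfold 2 (reflect across v@6): 8 holes -> [(0, 4), (0, 5), (0, 6), (0, 7), (1, 4), (1, 5), (1, 6), (1, 7)]
Unfold 3 (reflect across v@4): 16 holes -> [(0, 0), (0, 1), (0, 2), (0, 3), (0, 4), (0, 5), (0, 6), (0, 7), (1, 0), (1, 1), (1, 2), (1, 3), (1, 4), (1, 5), (1, 6), (1, 7)]
Unfold 4 (reflect across h@8): 32 holes -> [(0, 0), (0, 1), (0, 2), (0, 3), (0, 4), (0, 5), (0, 6), (0, 7), (1, 0), (1, 1), (1, 2), (1, 3), (1, 4), (1, 5), (1, 6), (1, 7), (14, 0), (14, 1), (14, 2), (14, 3), (14, 4), (14, 5), (14, 6), (14, 7), (15, 0), (15, 1), (15, 2), (15, 3), (15, 4), (15, 5), (15, 6), (15, 7)]
Holes: [(0, 0), (0, 1), (0, 2), (0, 3), (0, 4), (0, 5), (0, 6), (0, 7), (1, 0), (1, 1), (1, 2), (1, 3), (1, 4), (1, 5), (1, 6), (1, 7), (14, 0), (14, 1), (14, 2), (14, 3), (14, 4), (14, 5), (14, 6), (14, 7), (15, 0), (15, 1), (15, 2), (15, 3), (15, 4), (15, 5), (15, 6), (15, 7)]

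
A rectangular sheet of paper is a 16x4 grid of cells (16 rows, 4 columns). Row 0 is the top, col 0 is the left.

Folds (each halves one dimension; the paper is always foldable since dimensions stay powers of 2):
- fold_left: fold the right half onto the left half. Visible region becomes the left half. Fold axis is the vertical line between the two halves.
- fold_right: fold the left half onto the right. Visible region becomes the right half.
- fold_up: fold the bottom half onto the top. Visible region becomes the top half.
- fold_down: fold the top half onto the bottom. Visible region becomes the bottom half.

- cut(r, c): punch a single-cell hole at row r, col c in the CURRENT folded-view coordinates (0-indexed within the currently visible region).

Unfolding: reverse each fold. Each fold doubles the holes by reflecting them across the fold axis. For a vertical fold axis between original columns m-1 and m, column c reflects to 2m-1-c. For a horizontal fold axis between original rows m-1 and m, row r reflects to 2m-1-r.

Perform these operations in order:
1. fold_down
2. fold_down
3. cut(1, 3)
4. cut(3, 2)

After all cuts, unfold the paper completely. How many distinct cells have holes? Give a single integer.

Answer: 8

Derivation:
Op 1 fold_down: fold axis h@8; visible region now rows[8,16) x cols[0,4) = 8x4
Op 2 fold_down: fold axis h@12; visible region now rows[12,16) x cols[0,4) = 4x4
Op 3 cut(1, 3): punch at orig (13,3); cuts so far [(13, 3)]; region rows[12,16) x cols[0,4) = 4x4
Op 4 cut(3, 2): punch at orig (15,2); cuts so far [(13, 3), (15, 2)]; region rows[12,16) x cols[0,4) = 4x4
Unfold 1 (reflect across h@12): 4 holes -> [(8, 2), (10, 3), (13, 3), (15, 2)]
Unfold 2 (reflect across h@8): 8 holes -> [(0, 2), (2, 3), (5, 3), (7, 2), (8, 2), (10, 3), (13, 3), (15, 2)]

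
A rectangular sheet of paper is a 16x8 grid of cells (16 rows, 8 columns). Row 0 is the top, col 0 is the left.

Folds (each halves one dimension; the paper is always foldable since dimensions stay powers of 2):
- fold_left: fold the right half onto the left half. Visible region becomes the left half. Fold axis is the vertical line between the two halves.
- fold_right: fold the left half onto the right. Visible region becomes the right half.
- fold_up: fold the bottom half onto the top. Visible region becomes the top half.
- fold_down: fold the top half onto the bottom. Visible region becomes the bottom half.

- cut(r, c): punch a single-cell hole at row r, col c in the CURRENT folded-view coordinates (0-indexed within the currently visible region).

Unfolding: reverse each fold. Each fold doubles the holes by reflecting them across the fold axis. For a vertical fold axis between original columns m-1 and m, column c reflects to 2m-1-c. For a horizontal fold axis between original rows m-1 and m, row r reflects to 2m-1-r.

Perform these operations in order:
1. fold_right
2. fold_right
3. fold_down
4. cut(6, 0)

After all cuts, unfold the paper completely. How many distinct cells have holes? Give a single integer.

Op 1 fold_right: fold axis v@4; visible region now rows[0,16) x cols[4,8) = 16x4
Op 2 fold_right: fold axis v@6; visible region now rows[0,16) x cols[6,8) = 16x2
Op 3 fold_down: fold axis h@8; visible region now rows[8,16) x cols[6,8) = 8x2
Op 4 cut(6, 0): punch at orig (14,6); cuts so far [(14, 6)]; region rows[8,16) x cols[6,8) = 8x2
Unfold 1 (reflect across h@8): 2 holes -> [(1, 6), (14, 6)]
Unfold 2 (reflect across v@6): 4 holes -> [(1, 5), (1, 6), (14, 5), (14, 6)]
Unfold 3 (reflect across v@4): 8 holes -> [(1, 1), (1, 2), (1, 5), (1, 6), (14, 1), (14, 2), (14, 5), (14, 6)]

Answer: 8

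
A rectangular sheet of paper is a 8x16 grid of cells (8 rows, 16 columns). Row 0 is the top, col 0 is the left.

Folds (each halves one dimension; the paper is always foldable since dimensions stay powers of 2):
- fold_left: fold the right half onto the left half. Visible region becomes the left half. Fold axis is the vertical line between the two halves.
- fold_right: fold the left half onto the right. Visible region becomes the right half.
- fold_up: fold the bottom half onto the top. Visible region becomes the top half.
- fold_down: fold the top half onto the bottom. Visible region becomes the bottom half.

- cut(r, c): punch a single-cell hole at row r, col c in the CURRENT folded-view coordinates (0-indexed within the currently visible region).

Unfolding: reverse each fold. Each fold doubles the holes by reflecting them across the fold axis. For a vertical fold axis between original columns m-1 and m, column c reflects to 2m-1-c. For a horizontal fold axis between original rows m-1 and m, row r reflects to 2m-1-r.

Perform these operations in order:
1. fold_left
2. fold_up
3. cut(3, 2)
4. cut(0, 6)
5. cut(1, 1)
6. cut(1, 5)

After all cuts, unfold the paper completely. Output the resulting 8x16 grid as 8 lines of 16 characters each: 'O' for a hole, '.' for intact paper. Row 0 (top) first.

Op 1 fold_left: fold axis v@8; visible region now rows[0,8) x cols[0,8) = 8x8
Op 2 fold_up: fold axis h@4; visible region now rows[0,4) x cols[0,8) = 4x8
Op 3 cut(3, 2): punch at orig (3,2); cuts so far [(3, 2)]; region rows[0,4) x cols[0,8) = 4x8
Op 4 cut(0, 6): punch at orig (0,6); cuts so far [(0, 6), (3, 2)]; region rows[0,4) x cols[0,8) = 4x8
Op 5 cut(1, 1): punch at orig (1,1); cuts so far [(0, 6), (1, 1), (3, 2)]; region rows[0,4) x cols[0,8) = 4x8
Op 6 cut(1, 5): punch at orig (1,5); cuts so far [(0, 6), (1, 1), (1, 5), (3, 2)]; region rows[0,4) x cols[0,8) = 4x8
Unfold 1 (reflect across h@4): 8 holes -> [(0, 6), (1, 1), (1, 5), (3, 2), (4, 2), (6, 1), (6, 5), (7, 6)]
Unfold 2 (reflect across v@8): 16 holes -> [(0, 6), (0, 9), (1, 1), (1, 5), (1, 10), (1, 14), (3, 2), (3, 13), (4, 2), (4, 13), (6, 1), (6, 5), (6, 10), (6, 14), (7, 6), (7, 9)]

Answer: ......O..O......
.O...O....O...O.
................
..O..........O..
..O..........O..
................
.O...O....O...O.
......O..O......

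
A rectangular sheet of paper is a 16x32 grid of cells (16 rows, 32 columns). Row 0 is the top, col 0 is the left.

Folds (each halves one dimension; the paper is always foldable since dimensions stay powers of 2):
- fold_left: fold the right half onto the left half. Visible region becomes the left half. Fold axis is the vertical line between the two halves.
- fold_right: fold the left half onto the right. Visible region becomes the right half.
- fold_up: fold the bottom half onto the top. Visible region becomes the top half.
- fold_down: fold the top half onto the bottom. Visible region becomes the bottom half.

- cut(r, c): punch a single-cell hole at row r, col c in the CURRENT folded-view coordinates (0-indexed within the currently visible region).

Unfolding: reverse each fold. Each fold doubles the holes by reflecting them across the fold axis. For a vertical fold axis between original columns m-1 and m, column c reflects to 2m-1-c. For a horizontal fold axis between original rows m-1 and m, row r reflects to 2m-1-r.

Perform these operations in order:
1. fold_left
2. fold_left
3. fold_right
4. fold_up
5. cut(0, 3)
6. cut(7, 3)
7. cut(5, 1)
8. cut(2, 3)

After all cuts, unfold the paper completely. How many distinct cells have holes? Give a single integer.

Op 1 fold_left: fold axis v@16; visible region now rows[0,16) x cols[0,16) = 16x16
Op 2 fold_left: fold axis v@8; visible region now rows[0,16) x cols[0,8) = 16x8
Op 3 fold_right: fold axis v@4; visible region now rows[0,16) x cols[4,8) = 16x4
Op 4 fold_up: fold axis h@8; visible region now rows[0,8) x cols[4,8) = 8x4
Op 5 cut(0, 3): punch at orig (0,7); cuts so far [(0, 7)]; region rows[0,8) x cols[4,8) = 8x4
Op 6 cut(7, 3): punch at orig (7,7); cuts so far [(0, 7), (7, 7)]; region rows[0,8) x cols[4,8) = 8x4
Op 7 cut(5, 1): punch at orig (5,5); cuts so far [(0, 7), (5, 5), (7, 7)]; region rows[0,8) x cols[4,8) = 8x4
Op 8 cut(2, 3): punch at orig (2,7); cuts so far [(0, 7), (2, 7), (5, 5), (7, 7)]; region rows[0,8) x cols[4,8) = 8x4
Unfold 1 (reflect across h@8): 8 holes -> [(0, 7), (2, 7), (5, 5), (7, 7), (8, 7), (10, 5), (13, 7), (15, 7)]
Unfold 2 (reflect across v@4): 16 holes -> [(0, 0), (0, 7), (2, 0), (2, 7), (5, 2), (5, 5), (7, 0), (7, 7), (8, 0), (8, 7), (10, 2), (10, 5), (13, 0), (13, 7), (15, 0), (15, 7)]
Unfold 3 (reflect across v@8): 32 holes -> [(0, 0), (0, 7), (0, 8), (0, 15), (2, 0), (2, 7), (2, 8), (2, 15), (5, 2), (5, 5), (5, 10), (5, 13), (7, 0), (7, 7), (7, 8), (7, 15), (8, 0), (8, 7), (8, 8), (8, 15), (10, 2), (10, 5), (10, 10), (10, 13), (13, 0), (13, 7), (13, 8), (13, 15), (15, 0), (15, 7), (15, 8), (15, 15)]
Unfold 4 (reflect across v@16): 64 holes -> [(0, 0), (0, 7), (0, 8), (0, 15), (0, 16), (0, 23), (0, 24), (0, 31), (2, 0), (2, 7), (2, 8), (2, 15), (2, 16), (2, 23), (2, 24), (2, 31), (5, 2), (5, 5), (5, 10), (5, 13), (5, 18), (5, 21), (5, 26), (5, 29), (7, 0), (7, 7), (7, 8), (7, 15), (7, 16), (7, 23), (7, 24), (7, 31), (8, 0), (8, 7), (8, 8), (8, 15), (8, 16), (8, 23), (8, 24), (8, 31), (10, 2), (10, 5), (10, 10), (10, 13), (10, 18), (10, 21), (10, 26), (10, 29), (13, 0), (13, 7), (13, 8), (13, 15), (13, 16), (13, 23), (13, 24), (13, 31), (15, 0), (15, 7), (15, 8), (15, 15), (15, 16), (15, 23), (15, 24), (15, 31)]

Answer: 64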